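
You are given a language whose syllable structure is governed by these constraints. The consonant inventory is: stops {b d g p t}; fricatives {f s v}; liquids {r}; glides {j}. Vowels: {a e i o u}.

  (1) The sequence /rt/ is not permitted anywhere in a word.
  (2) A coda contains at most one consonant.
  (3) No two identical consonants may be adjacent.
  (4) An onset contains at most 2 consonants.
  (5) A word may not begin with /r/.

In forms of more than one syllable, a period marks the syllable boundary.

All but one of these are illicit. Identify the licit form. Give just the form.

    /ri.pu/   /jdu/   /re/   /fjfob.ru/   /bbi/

/jdu/

/ri.pu/ — violates constraint 5: word begins with /r/ → illicit
/jdu/ — σ1 onset /jd/ (2C), coda /∅/ ok → licit
/re/ — violates constraint 5: word begins with /r/ → illicit
/fjfob.ru/ — violates constraint 4: syllable 1 onset /fjf/ has 3 consonants (> 2) → illicit
/bbi/ — violates constraint 3: adjacent identical consonants /bb/ → illicit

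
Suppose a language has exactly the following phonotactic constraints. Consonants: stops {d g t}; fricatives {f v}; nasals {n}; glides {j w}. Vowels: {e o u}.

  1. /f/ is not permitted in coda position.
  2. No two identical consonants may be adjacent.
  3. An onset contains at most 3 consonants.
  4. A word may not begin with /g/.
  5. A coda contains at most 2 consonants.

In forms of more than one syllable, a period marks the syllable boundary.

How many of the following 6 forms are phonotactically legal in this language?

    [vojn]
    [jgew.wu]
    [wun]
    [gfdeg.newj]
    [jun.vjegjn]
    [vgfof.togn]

[vojn] — σ1 onset /v/, coda /jn/ (2C) ok → phonotactically legal
[jgew.wu] — violates constraint 2: adjacent identical consonants /ww/ → phonotactically illegal
[wun] — σ1 onset /w/, coda /n/ ok → phonotactically legal
[gfdeg.newj] — violates constraint 4: word begins with /g/ → phonotactically illegal
[jun.vjegjn] — violates constraint 5: syllable 2 coda /gjn/ has 3 consonants (> 2) → phonotactically illegal
[vgfof.togn] — violates constraint 1: syllable 1 coda contains /f/ → phonotactically illegal
Phonotactically legal: [vojn], [wun] → 2.

2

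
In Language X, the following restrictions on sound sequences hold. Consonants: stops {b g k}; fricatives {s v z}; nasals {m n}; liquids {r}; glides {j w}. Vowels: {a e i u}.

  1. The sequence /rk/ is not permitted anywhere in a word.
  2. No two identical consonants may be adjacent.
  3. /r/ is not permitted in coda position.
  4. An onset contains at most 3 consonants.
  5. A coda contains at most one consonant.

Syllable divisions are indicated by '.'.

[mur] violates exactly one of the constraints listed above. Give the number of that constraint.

3

[mur]: syllable 1 coda contains /r/.
This is a violation of constraint 3: "/r/ is not permitted in coda position."
The remaining constraints (1, 2, 4, 5) are satisfied.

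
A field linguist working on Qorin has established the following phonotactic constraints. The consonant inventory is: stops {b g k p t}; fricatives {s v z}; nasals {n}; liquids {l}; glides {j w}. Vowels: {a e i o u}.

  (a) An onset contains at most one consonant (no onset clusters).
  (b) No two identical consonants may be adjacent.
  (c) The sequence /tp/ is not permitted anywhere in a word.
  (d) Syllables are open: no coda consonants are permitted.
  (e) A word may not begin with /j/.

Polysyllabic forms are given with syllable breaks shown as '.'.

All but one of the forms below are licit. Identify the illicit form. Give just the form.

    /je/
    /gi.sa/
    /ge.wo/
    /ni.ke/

/je/

/je/ — violates constraint (e): word begins with /j/ → illicit
/gi.sa/ — σ1 onset /g/, coda /∅/ ok; σ2 onset /s/, coda /∅/ ok → licit
/ge.wo/ — σ1 onset /g/, coda /∅/ ok; σ2 onset /w/, coda /∅/ ok → licit
/ni.ke/ — σ1 onset /n/, coda /∅/ ok; σ2 onset /k/, coda /∅/ ok → licit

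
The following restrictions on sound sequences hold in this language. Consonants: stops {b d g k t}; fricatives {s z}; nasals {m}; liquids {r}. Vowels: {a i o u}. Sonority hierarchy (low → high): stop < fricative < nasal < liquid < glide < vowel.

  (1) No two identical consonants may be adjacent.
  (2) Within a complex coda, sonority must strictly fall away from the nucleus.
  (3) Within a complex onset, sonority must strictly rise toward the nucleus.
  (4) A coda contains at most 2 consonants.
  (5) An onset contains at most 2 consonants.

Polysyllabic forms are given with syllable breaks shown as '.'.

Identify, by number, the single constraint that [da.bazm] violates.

2

[da.bazm]: syllable 2 coda /zm/: /z/ (fricative, 2) → /m/ (nasal, 3) does not fall.
This is a violation of constraint 2: "Within a complex coda, sonority must strictly fall away from the nucleus."
The remaining constraints (1, 3, 4, 5) are satisfied.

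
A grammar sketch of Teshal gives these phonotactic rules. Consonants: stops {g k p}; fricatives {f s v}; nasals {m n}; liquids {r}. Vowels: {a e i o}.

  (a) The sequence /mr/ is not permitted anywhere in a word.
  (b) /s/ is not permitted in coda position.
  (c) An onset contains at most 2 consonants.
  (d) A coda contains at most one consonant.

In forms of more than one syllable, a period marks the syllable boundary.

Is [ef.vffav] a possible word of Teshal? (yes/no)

[ef.vffav] — violates constraint (c): syllable 2 onset /vff/ has 3 consonants (> 2) → illicit

no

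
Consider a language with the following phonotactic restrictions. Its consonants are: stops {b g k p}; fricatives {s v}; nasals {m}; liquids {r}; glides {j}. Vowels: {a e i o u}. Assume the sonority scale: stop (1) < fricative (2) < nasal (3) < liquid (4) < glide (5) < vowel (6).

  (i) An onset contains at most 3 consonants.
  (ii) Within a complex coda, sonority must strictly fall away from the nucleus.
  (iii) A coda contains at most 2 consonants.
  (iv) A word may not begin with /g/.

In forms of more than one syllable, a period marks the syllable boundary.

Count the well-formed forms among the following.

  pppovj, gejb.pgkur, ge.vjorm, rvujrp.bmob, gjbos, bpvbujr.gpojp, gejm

pppovj — violates constraint (ii): syllable 1 coda /vj/: /v/ (fricative, 2) → /j/ (glide, 5) does not fall → ill-formed
gejb.pgkur — violates constraint (iv): word begins with /g/ → ill-formed
ge.vjorm — violates constraint (iv): word begins with /g/ → ill-formed
rvujrp.bmob — violates constraint (iii): syllable 1 coda /jrp/ has 3 consonants (> 2) → ill-formed
gjbos — violates constraint (iv): word begins with /g/ → ill-formed
bpvbujr.gpojp — violates constraint (i): syllable 1 onset /bpvb/ has 4 consonants (> 3) → ill-formed
gejm — violates constraint (iv): word begins with /g/ → ill-formed
No form is well-formed → 0.

0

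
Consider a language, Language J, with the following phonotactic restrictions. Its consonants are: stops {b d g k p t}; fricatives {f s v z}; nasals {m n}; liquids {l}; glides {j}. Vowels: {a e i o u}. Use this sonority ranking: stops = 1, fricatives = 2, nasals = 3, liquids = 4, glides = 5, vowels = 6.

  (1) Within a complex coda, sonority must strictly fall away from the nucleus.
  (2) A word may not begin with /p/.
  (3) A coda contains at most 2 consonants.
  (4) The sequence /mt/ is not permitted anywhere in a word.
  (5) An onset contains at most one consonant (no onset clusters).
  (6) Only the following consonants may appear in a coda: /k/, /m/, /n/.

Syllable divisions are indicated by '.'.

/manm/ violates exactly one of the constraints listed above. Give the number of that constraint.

1

/manm/: syllable 1 coda /nm/: /n/ (nasal, 3) → /m/ (nasal, 3) does not fall.
This is a violation of constraint 1: "Within a complex coda, sonority must strictly fall away from the nucleus."
The remaining constraints (2, 3, 4, 5, 6) are satisfied.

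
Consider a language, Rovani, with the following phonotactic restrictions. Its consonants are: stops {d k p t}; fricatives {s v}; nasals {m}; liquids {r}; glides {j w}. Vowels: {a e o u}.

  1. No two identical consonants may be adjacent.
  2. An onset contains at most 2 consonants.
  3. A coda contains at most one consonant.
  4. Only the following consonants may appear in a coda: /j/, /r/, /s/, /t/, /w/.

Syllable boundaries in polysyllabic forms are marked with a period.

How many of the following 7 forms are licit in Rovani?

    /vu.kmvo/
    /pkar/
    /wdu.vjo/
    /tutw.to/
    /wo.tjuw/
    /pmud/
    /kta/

4

/vu.kmvo/ — violates constraint 2: syllable 2 onset /kmv/ has 3 consonants (> 2) → illicit
/pkar/ — σ1 onset /pk/ (2C), coda /r/ ok → licit
/wdu.vjo/ — σ1 onset /wd/ (2C), coda /∅/ ok; σ2 onset /vj/ (2C), coda /∅/ ok → licit
/tutw.to/ — violates constraint 3: syllable 1 coda /tw/ has 2 consonants (> 1) → illicit
/wo.tjuw/ — σ1 onset /w/, coda /∅/ ok; σ2 onset /tj/ (2C), coda /w/ ok → licit
/pmud/ — violates constraint 4: syllable 1 coda contains /d/, which is not a licensed coda consonant → illicit
/kta/ — σ1 onset /kt/ (2C), coda /∅/ ok → licit
Licit: /pkar/, /wdu.vjo/, /wo.tjuw/, /kta/ → 4.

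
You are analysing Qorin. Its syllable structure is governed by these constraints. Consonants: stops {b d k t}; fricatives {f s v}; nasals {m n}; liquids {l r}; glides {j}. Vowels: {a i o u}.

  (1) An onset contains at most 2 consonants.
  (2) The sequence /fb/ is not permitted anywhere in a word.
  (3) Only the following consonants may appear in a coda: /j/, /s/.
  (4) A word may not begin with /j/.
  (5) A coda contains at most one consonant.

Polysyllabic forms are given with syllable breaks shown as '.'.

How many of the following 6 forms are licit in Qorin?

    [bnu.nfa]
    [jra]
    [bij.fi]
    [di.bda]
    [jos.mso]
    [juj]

3

[bnu.nfa] — σ1 onset /bn/ (2C), coda /∅/ ok; σ2 onset /nf/ (2C), coda /∅/ ok → licit
[jra] — violates constraint 4: word begins with /j/ → illicit
[bij.fi] — σ1 onset /b/, coda /j/ ok; σ2 onset /f/, coda /∅/ ok → licit
[di.bda] — σ1 onset /d/, coda /∅/ ok; σ2 onset /bd/ (2C), coda /∅/ ok → licit
[jos.mso] — violates constraint 4: word begins with /j/ → illicit
[juj] — violates constraint 4: word begins with /j/ → illicit
Licit: [bnu.nfa], [bij.fi], [di.bda] → 3.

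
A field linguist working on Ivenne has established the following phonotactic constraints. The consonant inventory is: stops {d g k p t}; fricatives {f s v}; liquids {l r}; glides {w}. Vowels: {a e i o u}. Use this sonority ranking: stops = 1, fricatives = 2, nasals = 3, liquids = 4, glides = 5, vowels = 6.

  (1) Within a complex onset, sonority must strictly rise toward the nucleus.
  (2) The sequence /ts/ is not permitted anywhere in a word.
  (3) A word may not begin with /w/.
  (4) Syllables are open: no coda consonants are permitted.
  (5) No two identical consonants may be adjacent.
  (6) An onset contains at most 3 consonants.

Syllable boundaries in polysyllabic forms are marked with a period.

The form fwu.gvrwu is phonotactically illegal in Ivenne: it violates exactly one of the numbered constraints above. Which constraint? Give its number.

6

fwu.gvrwu: syllable 2 onset /gvrw/ has 4 consonants (> 3).
This is a violation of constraint 6: "An onset contains at most 3 consonants."
The remaining constraints (1, 2, 3, 4, 5) are satisfied.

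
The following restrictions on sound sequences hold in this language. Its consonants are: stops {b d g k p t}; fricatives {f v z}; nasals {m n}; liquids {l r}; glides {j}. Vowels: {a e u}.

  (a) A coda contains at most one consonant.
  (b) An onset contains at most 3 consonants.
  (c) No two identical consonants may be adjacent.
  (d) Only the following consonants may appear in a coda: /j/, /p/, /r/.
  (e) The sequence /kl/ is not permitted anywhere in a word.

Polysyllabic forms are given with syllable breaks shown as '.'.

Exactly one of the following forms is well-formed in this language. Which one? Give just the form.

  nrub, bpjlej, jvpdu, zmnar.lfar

nrub — violates constraint (d): syllable 1 coda contains /b/, which is not a licensed coda consonant → ill-formed
bpjlej — violates constraint (b): syllable 1 onset /bpjl/ has 4 consonants (> 3) → ill-formed
jvpdu — violates constraint (b): syllable 1 onset /jvpd/ has 4 consonants (> 3) → ill-formed
zmnar.lfar — σ1 onset /zmn/ (3C), coda /r/ ok; σ2 onset /lf/ (2C), coda /r/ ok → well-formed

zmnar.lfar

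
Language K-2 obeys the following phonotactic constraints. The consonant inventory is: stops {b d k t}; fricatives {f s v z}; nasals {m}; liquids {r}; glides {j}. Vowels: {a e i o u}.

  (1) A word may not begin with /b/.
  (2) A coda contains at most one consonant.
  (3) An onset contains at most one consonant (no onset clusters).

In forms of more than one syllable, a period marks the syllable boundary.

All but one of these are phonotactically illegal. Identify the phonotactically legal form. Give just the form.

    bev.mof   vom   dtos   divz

vom

bev.mof — violates constraint 1: word begins with /b/ → phonotactically illegal
vom — σ1 onset /v/, coda /m/ ok → phonotactically legal
dtos — violates constraint 3: syllable 1 onset /dt/ has 2 consonants (> 1) → phonotactically illegal
divz — violates constraint 2: syllable 1 coda /vz/ has 2 consonants (> 1) → phonotactically illegal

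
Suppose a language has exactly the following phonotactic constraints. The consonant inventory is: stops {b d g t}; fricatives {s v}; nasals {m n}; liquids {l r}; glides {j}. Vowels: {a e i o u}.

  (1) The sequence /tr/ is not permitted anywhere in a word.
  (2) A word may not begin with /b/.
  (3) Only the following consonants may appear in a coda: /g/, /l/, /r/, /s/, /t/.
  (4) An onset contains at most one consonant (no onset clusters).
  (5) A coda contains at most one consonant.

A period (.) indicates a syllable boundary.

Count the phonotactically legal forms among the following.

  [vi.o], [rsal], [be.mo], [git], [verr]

[vi.o] — σ1 onset /v/, coda /∅/ ok; σ2 onset /∅/, coda /∅/ ok → phonotactically legal
[rsal] — violates constraint 4: syllable 1 onset /rs/ has 2 consonants (> 1) → phonotactically illegal
[be.mo] — violates constraint 2: word begins with /b/ → phonotactically illegal
[git] — σ1 onset /g/, coda /t/ ok → phonotactically legal
[verr] — violates constraint 5: syllable 1 coda /rr/ has 2 consonants (> 1) → phonotactically illegal
Phonotactically legal: [vi.o], [git] → 2.

2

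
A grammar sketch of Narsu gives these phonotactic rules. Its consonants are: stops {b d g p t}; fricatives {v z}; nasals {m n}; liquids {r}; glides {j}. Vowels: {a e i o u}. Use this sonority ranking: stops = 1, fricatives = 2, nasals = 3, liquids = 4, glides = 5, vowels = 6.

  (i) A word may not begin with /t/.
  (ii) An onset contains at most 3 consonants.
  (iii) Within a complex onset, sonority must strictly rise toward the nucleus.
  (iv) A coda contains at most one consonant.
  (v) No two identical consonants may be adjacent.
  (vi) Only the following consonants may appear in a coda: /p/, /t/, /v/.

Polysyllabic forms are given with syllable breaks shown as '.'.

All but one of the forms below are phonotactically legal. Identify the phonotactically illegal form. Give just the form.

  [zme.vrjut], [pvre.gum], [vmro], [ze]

[pvre.gum]

[zme.vrjut] — σ1 onset /zm/ (2→3 rises), coda /∅/ ok; σ2 onset /vrj/ (2→4→5 rises), coda /t/ ok → phonotactically legal
[pvre.gum] — violates constraint (vi): syllable 2 coda contains /m/, which is not a licensed coda consonant → phonotactically illegal
[vmro] — σ1 onset /vmr/ (2→3→4 rises), coda /∅/ ok → phonotactically legal
[ze] — σ1 onset /z/, coda /∅/ ok → phonotactically legal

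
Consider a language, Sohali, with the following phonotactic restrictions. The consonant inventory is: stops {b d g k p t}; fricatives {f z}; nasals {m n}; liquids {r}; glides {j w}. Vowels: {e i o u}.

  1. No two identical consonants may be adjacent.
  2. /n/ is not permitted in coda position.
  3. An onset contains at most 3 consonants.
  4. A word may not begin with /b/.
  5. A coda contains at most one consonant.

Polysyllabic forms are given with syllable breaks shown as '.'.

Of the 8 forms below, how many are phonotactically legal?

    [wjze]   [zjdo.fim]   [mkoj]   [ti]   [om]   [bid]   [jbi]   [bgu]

6

[wjze] — σ1 onset /wjz/ (3C), coda /∅/ ok → phonotactically legal
[zjdo.fim] — σ1 onset /zjd/ (3C), coda /∅/ ok; σ2 onset /f/, coda /m/ ok → phonotactically legal
[mkoj] — σ1 onset /mk/ (2C), coda /j/ ok → phonotactically legal
[ti] — σ1 onset /t/, coda /∅/ ok → phonotactically legal
[om] — σ1 onset /∅/, coda /m/ ok → phonotactically legal
[bid] — violates constraint 4: word begins with /b/ → phonotactically illegal
[jbi] — σ1 onset /jb/ (2C), coda /∅/ ok → phonotactically legal
[bgu] — violates constraint 4: word begins with /b/ → phonotactically illegal
Phonotactically legal: [wjze], [zjdo.fim], [mkoj], [ti], [om], [jbi] → 6.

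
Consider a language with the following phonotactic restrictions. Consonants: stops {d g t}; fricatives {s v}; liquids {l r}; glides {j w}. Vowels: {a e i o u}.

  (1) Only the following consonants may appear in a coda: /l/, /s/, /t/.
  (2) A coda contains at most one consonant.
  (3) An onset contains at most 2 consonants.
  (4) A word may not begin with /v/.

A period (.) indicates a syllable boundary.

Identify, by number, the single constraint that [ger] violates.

[ger]: syllable 1 coda contains /r/, which is not a licensed coda consonant.
This is a violation of constraint 1: "Only the following consonants may appear in a coda: /l/, /s/, /t/."
The remaining constraints (2, 3, 4) are satisfied.

1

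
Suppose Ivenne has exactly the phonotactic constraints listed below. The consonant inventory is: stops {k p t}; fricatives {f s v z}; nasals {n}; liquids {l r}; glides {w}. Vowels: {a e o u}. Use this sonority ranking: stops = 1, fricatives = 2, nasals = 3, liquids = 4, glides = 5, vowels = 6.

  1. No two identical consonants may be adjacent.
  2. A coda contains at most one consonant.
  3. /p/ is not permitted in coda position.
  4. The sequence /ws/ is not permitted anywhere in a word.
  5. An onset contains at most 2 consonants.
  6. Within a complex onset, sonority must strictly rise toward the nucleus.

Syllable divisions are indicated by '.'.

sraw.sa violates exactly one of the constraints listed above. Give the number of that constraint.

sraw.sa: contains banned sequence /ws/.
This is a violation of constraint 4: "The sequence /ws/ is not permitted anywhere in a word."
The remaining constraints (1, 2, 3, 5, 6) are satisfied.

4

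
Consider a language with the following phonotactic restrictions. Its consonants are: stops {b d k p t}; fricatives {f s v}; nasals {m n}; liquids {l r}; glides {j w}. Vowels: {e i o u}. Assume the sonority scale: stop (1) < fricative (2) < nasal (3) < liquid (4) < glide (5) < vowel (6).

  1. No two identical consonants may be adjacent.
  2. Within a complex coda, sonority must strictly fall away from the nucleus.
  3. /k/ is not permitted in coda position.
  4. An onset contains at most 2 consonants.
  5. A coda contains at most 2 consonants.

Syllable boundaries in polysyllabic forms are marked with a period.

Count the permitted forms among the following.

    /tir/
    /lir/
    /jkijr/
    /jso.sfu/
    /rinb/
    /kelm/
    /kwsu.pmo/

6

/tir/ — σ1 onset /t/, coda /r/ ok → permitted
/lir/ — σ1 onset /l/, coda /r/ ok → permitted
/jkijr/ — σ1 onset /jk/ (2C), coda /jr/ (5→4 falls) ok → permitted
/jso.sfu/ — σ1 onset /js/ (2C), coda /∅/ ok; σ2 onset /sf/ (2C), coda /∅/ ok → permitted
/rinb/ — σ1 onset /r/, coda /nb/ (3→1 falls) ok → permitted
/kelm/ — σ1 onset /k/, coda /lm/ (4→3 falls) ok → permitted
/kwsu.pmo/ — violates constraint 4: syllable 1 onset /kws/ has 3 consonants (> 2) → not permitted
Permitted: /tir/, /lir/, /jkijr/, /jso.sfu/, /rinb/, /kelm/ → 6.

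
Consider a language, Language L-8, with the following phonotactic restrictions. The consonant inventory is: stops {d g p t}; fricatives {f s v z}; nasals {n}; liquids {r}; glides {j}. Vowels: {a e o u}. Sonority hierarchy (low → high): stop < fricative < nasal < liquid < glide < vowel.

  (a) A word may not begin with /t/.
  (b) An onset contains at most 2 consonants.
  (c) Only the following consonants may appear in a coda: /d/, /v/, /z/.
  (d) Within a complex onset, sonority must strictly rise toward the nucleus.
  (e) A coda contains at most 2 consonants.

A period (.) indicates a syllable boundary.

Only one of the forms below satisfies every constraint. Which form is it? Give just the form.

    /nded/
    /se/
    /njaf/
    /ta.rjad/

/se/

/nded/ — violates constraint (d): syllable 1 onset /nd/: /n/ (nasal, 3) → /d/ (stop, 1) does not rise → not permitted
/se/ — σ1 onset /s/, coda /∅/ ok → permitted
/njaf/ — violates constraint (c): syllable 1 coda contains /f/, which is not a licensed coda consonant → not permitted
/ta.rjad/ — violates constraint (a): word begins with /t/ → not permitted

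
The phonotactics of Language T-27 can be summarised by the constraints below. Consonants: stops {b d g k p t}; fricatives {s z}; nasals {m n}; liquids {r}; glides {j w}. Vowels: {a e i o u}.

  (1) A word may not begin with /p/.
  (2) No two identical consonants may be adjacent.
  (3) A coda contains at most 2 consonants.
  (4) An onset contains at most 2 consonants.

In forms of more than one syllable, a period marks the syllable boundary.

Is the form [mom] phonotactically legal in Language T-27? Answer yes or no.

[mom] — σ1 onset /m/, coda /m/ ok → phonotactically legal

yes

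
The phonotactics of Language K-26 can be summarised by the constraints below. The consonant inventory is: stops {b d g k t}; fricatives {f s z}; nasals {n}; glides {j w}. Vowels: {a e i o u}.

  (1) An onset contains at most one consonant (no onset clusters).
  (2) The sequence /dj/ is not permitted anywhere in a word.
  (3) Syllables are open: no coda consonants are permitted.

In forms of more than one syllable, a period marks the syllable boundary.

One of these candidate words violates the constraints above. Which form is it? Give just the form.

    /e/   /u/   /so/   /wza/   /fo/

/wza/

/e/ — σ1 onset /∅/, coda /∅/ ok → permitted
/u/ — σ1 onset /∅/, coda /∅/ ok → permitted
/so/ — σ1 onset /s/, coda /∅/ ok → permitted
/wza/ — violates constraint 1: syllable 1 onset /wz/ has 2 consonants (> 1) → not permitted
/fo/ — σ1 onset /f/, coda /∅/ ok → permitted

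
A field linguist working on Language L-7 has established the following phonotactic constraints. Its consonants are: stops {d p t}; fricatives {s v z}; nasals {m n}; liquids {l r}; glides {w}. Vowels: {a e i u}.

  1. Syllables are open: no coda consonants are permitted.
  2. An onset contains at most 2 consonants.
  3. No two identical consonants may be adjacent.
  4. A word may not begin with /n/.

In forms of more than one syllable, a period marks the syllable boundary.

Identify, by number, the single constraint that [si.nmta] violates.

[si.nmta]: syllable 2 onset /nmt/ has 3 consonants (> 2).
This is a violation of constraint 2: "An onset contains at most 2 consonants."
The remaining constraints (1, 3, 4) are satisfied.

2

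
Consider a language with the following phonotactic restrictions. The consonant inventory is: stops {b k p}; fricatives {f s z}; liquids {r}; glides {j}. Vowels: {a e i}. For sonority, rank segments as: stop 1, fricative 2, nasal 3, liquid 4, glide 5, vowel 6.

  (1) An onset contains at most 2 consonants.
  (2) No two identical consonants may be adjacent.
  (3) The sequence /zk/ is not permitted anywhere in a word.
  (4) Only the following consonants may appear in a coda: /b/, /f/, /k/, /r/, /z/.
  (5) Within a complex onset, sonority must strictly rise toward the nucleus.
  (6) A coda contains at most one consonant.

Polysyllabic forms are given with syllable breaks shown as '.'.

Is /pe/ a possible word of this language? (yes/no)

yes

/pe/ — σ1 onset /p/, coda /∅/ ok → permitted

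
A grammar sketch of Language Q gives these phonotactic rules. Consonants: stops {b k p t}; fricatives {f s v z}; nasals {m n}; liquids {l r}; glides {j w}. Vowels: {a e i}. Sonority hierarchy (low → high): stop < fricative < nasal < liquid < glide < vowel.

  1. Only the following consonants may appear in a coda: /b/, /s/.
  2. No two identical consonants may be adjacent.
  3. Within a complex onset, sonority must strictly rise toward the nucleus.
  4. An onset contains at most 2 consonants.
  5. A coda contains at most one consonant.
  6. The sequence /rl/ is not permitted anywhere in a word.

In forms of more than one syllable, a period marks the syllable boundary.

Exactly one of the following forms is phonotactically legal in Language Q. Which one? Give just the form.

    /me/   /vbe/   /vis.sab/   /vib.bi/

/me/ — σ1 onset /m/, coda /∅/ ok → phonotactically legal
/vbe/ — violates constraint 3: syllable 1 onset /vb/: /v/ (fricative, 2) → /b/ (stop, 1) does not rise → phonotactically illegal
/vis.sab/ — violates constraint 2: adjacent identical consonants /ss/ → phonotactically illegal
/vib.bi/ — violates constraint 2: adjacent identical consonants /bb/ → phonotactically illegal

/me/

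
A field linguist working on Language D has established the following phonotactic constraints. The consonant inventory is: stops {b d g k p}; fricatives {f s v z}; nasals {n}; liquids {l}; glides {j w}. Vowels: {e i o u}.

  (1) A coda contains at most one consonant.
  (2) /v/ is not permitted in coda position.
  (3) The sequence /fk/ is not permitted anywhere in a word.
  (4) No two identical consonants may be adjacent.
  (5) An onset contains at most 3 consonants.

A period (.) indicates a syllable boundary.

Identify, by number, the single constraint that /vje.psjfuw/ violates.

5

/vje.psjfuw/: syllable 2 onset /psjf/ has 4 consonants (> 3).
This is a violation of constraint 5: "An onset contains at most 3 consonants."
The remaining constraints (1, 2, 3, 4) are satisfied.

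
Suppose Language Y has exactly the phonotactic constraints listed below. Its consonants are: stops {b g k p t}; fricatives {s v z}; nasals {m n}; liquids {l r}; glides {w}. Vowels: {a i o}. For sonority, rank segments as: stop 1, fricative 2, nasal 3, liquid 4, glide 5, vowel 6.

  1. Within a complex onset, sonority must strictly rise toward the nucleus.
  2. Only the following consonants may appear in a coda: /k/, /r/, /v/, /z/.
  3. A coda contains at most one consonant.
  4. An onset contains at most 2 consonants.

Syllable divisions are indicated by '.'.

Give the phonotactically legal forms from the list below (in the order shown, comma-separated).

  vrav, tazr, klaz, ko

vrav, klaz, ko

vrav — σ1 onset /vr/ (2→4 rises), coda /v/ ok → phonotactically legal
tazr — violates constraint 3: syllable 1 coda /zr/ has 2 consonants (> 1) → phonotactically illegal
klaz — σ1 onset /kl/ (1→4 rises), coda /z/ ok → phonotactically legal
ko — σ1 onset /k/, coda /∅/ ok → phonotactically legal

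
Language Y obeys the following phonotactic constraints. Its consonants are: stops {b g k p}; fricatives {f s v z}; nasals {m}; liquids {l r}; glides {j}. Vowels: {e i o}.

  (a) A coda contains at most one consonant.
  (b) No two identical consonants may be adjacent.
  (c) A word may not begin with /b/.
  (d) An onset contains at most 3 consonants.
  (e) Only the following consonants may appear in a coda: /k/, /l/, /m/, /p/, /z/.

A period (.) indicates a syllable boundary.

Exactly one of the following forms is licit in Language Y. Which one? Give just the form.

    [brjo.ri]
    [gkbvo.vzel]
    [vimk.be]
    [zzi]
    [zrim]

[brjo.ri] — violates constraint (c): word begins with /b/ → illicit
[gkbvo.vzel] — violates constraint (d): syllable 1 onset /gkbv/ has 4 consonants (> 3) → illicit
[vimk.be] — violates constraint (a): syllable 1 coda /mk/ has 2 consonants (> 1) → illicit
[zzi] — violates constraint (b): adjacent identical consonants /zz/ → illicit
[zrim] — σ1 onset /zr/ (2C), coda /m/ ok → licit

[zrim]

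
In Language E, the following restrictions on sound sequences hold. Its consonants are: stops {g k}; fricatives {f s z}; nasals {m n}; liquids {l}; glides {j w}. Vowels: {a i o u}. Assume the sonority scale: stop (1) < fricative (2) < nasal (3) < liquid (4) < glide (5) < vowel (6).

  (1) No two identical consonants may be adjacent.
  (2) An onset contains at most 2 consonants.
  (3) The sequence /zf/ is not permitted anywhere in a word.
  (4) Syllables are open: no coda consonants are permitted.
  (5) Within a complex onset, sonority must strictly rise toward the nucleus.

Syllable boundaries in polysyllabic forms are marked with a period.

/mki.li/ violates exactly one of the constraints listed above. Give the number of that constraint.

5

/mki.li/: syllable 1 onset /mk/: /m/ (nasal, 3) → /k/ (stop, 1) does not rise.
This is a violation of constraint 5: "Within a complex onset, sonority must strictly rise toward the nucleus."
The remaining constraints (1, 2, 3, 4) are satisfied.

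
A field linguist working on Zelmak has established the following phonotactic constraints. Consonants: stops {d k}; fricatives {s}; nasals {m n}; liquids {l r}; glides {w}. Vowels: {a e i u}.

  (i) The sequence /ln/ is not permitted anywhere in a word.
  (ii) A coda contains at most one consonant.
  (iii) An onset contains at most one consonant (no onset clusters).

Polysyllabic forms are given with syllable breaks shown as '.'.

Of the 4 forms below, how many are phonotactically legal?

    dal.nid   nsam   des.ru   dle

dal.nid — violates constraint (i): contains banned sequence /ln/ → phonotactically illegal
nsam — violates constraint (iii): syllable 1 onset /ns/ has 2 consonants (> 1) → phonotactically illegal
des.ru — σ1 onset /d/, coda /s/ ok; σ2 onset /r/, coda /∅/ ok → phonotactically legal
dle — violates constraint (iii): syllable 1 onset /dl/ has 2 consonants (> 1) → phonotactically illegal
Phonotactically legal: des.ru → 1.

1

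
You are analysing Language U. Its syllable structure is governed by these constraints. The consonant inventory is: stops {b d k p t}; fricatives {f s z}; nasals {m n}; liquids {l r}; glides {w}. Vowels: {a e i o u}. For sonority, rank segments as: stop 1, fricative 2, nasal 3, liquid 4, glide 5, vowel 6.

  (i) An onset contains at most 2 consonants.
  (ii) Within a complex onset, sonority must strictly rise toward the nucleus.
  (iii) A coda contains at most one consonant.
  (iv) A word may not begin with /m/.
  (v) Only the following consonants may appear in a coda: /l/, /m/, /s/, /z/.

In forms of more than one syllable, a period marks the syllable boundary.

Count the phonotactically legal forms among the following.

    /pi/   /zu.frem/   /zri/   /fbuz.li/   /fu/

/pi/ — σ1 onset /p/, coda /∅/ ok → phonotactically legal
/zu.frem/ — σ1 onset /z/, coda /∅/ ok; σ2 onset /fr/ (2→4 rises), coda /m/ ok → phonotactically legal
/zri/ — σ1 onset /zr/ (2→4 rises), coda /∅/ ok → phonotactically legal
/fbuz.li/ — violates constraint (ii): syllable 1 onset /fb/: /f/ (fricative, 2) → /b/ (stop, 1) does not rise → phonotactically illegal
/fu/ — σ1 onset /f/, coda /∅/ ok → phonotactically legal
Phonotactically legal: /pi/, /zu.frem/, /zri/, /fu/ → 4.

4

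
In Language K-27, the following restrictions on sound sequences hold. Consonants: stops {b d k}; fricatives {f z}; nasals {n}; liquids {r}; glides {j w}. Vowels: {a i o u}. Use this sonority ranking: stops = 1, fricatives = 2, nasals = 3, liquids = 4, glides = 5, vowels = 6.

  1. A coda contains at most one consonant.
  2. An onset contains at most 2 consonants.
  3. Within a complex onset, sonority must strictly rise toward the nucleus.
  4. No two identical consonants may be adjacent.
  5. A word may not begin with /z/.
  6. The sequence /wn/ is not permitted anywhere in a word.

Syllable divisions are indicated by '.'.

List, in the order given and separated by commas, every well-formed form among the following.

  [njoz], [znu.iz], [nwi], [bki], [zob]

[njoz], [nwi]

[njoz] — σ1 onset /nj/ (3→5 rises), coda /z/ ok → well-formed
[znu.iz] — violates constraint 5: word begins with /z/ → ill-formed
[nwi] — σ1 onset /nw/ (3→5 rises), coda /∅/ ok → well-formed
[bki] — violates constraint 3: syllable 1 onset /bk/: /b/ (stop, 1) → /k/ (stop, 1) does not rise → ill-formed
[zob] — violates constraint 5: word begins with /z/ → ill-formed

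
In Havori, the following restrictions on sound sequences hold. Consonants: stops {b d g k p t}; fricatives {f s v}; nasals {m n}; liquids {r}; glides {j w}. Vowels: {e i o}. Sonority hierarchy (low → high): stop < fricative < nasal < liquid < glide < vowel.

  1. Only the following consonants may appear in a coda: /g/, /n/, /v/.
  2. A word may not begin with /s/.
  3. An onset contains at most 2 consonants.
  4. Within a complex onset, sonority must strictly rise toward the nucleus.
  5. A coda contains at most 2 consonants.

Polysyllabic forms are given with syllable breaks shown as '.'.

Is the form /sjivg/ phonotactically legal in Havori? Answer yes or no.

no

/sjivg/ — violates constraint 2: word begins with /s/ → phonotactically illegal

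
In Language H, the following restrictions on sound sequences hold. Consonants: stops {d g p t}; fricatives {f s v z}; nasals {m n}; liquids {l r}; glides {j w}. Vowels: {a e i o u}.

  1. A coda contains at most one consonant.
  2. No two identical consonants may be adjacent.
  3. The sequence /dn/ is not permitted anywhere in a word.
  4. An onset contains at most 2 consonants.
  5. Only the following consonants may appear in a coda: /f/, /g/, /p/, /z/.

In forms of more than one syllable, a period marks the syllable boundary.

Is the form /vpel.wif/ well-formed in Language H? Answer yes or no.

/vpel.wif/ — violates constraint 5: syllable 1 coda contains /l/, which is not a licensed coda consonant → ill-formed

no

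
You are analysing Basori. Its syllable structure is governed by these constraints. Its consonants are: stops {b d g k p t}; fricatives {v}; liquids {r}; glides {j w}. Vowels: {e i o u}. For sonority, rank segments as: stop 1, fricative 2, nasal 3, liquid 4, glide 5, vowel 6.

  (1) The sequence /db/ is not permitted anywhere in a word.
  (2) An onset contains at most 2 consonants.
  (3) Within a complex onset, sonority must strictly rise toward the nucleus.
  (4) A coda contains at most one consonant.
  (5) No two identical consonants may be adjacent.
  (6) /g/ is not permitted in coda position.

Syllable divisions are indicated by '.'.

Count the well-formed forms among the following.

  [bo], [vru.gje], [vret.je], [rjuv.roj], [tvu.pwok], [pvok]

6

[bo] — σ1 onset /b/, coda /∅/ ok → well-formed
[vru.gje] — σ1 onset /vr/ (2→4 rises), coda /∅/ ok; σ2 onset /gj/ (1→5 rises), coda /∅/ ok → well-formed
[vret.je] — σ1 onset /vr/ (2→4 rises), coda /t/ ok; σ2 onset /j/, coda /∅/ ok → well-formed
[rjuv.roj] — σ1 onset /rj/ (4→5 rises), coda /v/ ok; σ2 onset /r/, coda /j/ ok → well-formed
[tvu.pwok] — σ1 onset /tv/ (1→2 rises), coda /∅/ ok; σ2 onset /pw/ (1→5 rises), coda /k/ ok → well-formed
[pvok] — σ1 onset /pv/ (1→2 rises), coda /k/ ok → well-formed
Well-formed: [bo], [vru.gje], [vret.je], [rjuv.roj], [tvu.pwok], [pvok] → 6.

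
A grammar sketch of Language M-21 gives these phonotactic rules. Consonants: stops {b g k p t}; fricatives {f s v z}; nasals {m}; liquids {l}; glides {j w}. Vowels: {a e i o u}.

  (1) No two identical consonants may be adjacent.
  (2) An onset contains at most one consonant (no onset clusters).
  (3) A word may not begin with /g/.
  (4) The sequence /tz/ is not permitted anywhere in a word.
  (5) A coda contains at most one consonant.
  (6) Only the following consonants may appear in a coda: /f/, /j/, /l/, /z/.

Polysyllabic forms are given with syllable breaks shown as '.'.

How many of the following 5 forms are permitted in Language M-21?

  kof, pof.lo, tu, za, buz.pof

5

kof — σ1 onset /k/, coda /f/ ok → permitted
pof.lo — σ1 onset /p/, coda /f/ ok; σ2 onset /l/, coda /∅/ ok → permitted
tu — σ1 onset /t/, coda /∅/ ok → permitted
za — σ1 onset /z/, coda /∅/ ok → permitted
buz.pof — σ1 onset /b/, coda /z/ ok; σ2 onset /p/, coda /f/ ok → permitted
Permitted: kof, pof.lo, tu, za, buz.pof → 5.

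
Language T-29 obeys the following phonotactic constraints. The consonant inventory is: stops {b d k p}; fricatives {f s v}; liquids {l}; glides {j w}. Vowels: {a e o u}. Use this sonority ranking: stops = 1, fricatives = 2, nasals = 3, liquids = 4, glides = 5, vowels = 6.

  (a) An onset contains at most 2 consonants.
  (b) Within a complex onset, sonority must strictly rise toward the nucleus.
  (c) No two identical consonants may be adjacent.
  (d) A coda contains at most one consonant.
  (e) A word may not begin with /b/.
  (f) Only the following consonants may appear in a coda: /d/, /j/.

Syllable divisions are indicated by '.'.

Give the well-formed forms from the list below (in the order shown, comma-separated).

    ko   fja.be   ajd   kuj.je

ko — σ1 onset /k/, coda /∅/ ok → well-formed
fja.be — σ1 onset /fj/ (2→5 rises), coda /∅/ ok; σ2 onset /b/, coda /∅/ ok → well-formed
ajd — violates constraint (d): syllable 1 coda /jd/ has 2 consonants (> 1) → ill-formed
kuj.je — violates constraint (c): adjacent identical consonants /jj/ → ill-formed

ko, fja.be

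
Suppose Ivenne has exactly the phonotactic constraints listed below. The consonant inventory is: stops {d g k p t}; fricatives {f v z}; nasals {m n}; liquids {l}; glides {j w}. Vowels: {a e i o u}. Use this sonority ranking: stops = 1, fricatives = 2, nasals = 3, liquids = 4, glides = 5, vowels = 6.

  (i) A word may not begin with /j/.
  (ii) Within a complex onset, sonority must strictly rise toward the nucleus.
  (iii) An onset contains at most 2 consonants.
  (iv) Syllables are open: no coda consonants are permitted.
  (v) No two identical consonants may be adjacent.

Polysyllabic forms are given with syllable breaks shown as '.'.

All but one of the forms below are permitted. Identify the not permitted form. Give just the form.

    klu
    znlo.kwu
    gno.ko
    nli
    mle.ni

znlo.kwu

klu — σ1 onset /kl/ (1→4 rises), coda /∅/ ok → permitted
znlo.kwu — violates constraint (iii): syllable 1 onset /znl/ has 3 consonants (> 2) → not permitted
gno.ko — σ1 onset /gn/ (1→3 rises), coda /∅/ ok; σ2 onset /k/, coda /∅/ ok → permitted
nli — σ1 onset /nl/ (3→4 rises), coda /∅/ ok → permitted
mle.ni — σ1 onset /ml/ (3→4 rises), coda /∅/ ok; σ2 onset /n/, coda /∅/ ok → permitted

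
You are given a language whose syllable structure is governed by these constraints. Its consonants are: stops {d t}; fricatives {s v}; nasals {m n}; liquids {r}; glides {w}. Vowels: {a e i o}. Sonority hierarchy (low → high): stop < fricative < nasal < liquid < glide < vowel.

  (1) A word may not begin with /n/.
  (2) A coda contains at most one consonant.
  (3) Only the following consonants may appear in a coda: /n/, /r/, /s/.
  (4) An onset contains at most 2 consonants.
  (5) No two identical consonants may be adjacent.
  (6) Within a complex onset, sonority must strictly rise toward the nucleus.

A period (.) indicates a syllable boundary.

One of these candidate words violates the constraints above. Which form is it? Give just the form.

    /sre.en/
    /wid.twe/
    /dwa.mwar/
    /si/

/sre.en/ — σ1 onset /sr/ (2→4 rises), coda /∅/ ok; σ2 onset /∅/, coda /n/ ok → phonotactically legal
/wid.twe/ — violates constraint 3: syllable 1 coda contains /d/, which is not a licensed coda consonant → phonotactically illegal
/dwa.mwar/ — σ1 onset /dw/ (1→5 rises), coda /∅/ ok; σ2 onset /mw/ (3→5 rises), coda /r/ ok → phonotactically legal
/si/ — σ1 onset /s/, coda /∅/ ok → phonotactically legal

/wid.twe/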